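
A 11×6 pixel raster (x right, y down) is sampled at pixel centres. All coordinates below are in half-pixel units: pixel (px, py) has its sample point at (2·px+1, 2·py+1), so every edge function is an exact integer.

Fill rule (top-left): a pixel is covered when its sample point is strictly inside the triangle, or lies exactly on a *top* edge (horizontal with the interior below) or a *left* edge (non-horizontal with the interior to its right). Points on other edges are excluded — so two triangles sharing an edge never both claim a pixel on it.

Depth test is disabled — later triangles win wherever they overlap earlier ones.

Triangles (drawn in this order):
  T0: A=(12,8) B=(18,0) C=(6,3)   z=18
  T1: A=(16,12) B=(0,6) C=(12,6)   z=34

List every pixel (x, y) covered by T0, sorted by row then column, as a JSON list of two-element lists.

T0:
  2·area = 78  (B↔C swapped to make it positive)
  edge (12, 8)→(6, 3): d=(-6,-5) top-left  bias=+0
  edge (6, 3)→(18, 0): d=(12,-3) top-left  bias=+0
  edge (18, 0)→(12, 8): d=(-6,8) right/bottom  bias=-1
    (7,0)@(15, 1): e=[57,3,18] → X
    (8,0)@(17, 1): e=[67,9,2] → X
    (9,0)@(19, 1): e=[77,15,-14] → .
    (3,1)@(7, 3): e=[5,3,70] → X
    (4,1)@(9, 3): e=[15,9,54] → X
    (5,1)@(11, 3): e=[25,15,38] → X
    (6,1)@(13, 3): e=[35,21,22] → X
    (8,1)@(17, 3): e=[55,33,-10] → .
    (3,2)@(7, 5): e=[-7,27,58] → .
    (4,2)@(9, 5): e=[3,33,42] → X
    (7,2)@(15, 5): e=[33,51,-6] → .
    (4,3)@(9, 7): e=[-9,57,30] → .
  covered (11 px):
    . . . . . . . X X . .
    . . . X X X X X . . .
    . . . . X X X . . . .
    . . . . . X . . . . .
    . . . . . . . . . . .
    . . . . . . . . . . .
T1:
  2·area = 72
  edge (16, 12)→(0, 6): d=(-16,-6) top-left  bias=+0
  edge (0, 6)→(12, 6): d=(12,0) top-left  bias=+0
  edge (12, 6)→(16, 12): d=(4,6) right/bottom  bias=-1
    (1,3)@(3, 7): e=[2,12,58] → X
    (2,3)@(5, 7): e=[14,12,46] → X
    (3,3)@(7, 7): e=[26,12,34] → X
    (4,3)@(9, 7): e=[38,12,22] → X
    (5,3)@(11, 7): e=[50,12,10] → X
    (6,3)@(13, 7): e=[62,12,-2] → .
    (1,4)@(3, 9): e=[-30,36,66] → .
    (2,4)@(5, 9): e=[-18,36,54] → .
    (3,4)@(7, 9): e=[-6,36,42] → .
    (4,4)@(9, 9): e=[6,36,30] → X
    (6,4)@(13, 9): e=[30,36,6] → X
    (7,4)@(15, 9): e=[42,36,-6] → .
  covered (9 px):
    . . . . . . . . . . .
    . . . . . . . . . . .
    . . . . . . . . . . .
    . X X X X X . . . . .
    . . . . X X X . . . .
    . . . . . . . X . . .

Result: [[7,0],[8,0],[3,1],[4,1],[5,1],[6,1],[7,1],[4,2],[5,2],[6,2],[5,3]]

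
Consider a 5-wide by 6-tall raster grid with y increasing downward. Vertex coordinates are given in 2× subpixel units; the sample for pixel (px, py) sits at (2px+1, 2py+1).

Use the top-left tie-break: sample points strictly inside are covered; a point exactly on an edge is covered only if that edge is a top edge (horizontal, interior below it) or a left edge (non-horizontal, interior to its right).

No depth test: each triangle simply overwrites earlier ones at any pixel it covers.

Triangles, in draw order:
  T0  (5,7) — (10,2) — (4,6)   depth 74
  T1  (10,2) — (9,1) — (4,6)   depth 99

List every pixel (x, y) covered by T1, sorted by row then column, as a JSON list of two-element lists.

T0:
  2·area = 10  (B↔C swapped to make it positive)
  edge (5, 7)→(4, 6): d=(-1,-1) top-left  bias=+0
  edge (4, 6)→(10, 2): d=(6,-4) top-left  bias=+0
  edge (10, 2)→(5, 7): d=(-5,5) right/bottom  bias=-1
    (0,1)@(1, 3): e=[0,-30,40] → ·  [on edge]
    (4,1)@(9, 3): e=[8,2,0] → ·  [on edge]
    (1,2)@(3, 5): e=[0,-10,20] → ·  [on edge]
    (3,2)@(7, 5): e=[4,6,0] → ·  [on edge]
    (2,3)@(5, 7): e=[0,10,0] → ·  [on edge]
    (1,4)@(3, 9): e=[-4,14,0] → ·  [on edge]
    (3,4)@(7, 9): e=[0,30,-20] → ·  [on edge]
    (0,5)@(1, 11): e=[-8,18,0] → ·  [on edge]
    (4,5)@(9, 11): e=[0,50,-40] → ·  [on edge]
  covered (0 px):
    · · · · ·
    · · · · ·
    · · · · ·
    · · · · ·
    · · · · ·
    · · · · ·
T1:
  2·area = 10  (B↔C swapped to make it positive)
  edge (10, 2)→(4, 6): d=(-6,4) right/bottom  bias=-1
  edge (4, 6)→(9, 1): d=(5,-5) top-left  bias=+0
  edge (9, 1)→(10, 2): d=(1,1) right/bottom  bias=-1
    (4,0)@(9, 1): e=[10,0,0] → ·  [on edge]
    (3,1)@(7, 3): e=[6,0,4] → #  [on edge]
    (4,1)@(9, 3): e=[-2,10,2] → ·
    (2,2)@(5, 5): e=[2,0,8] → #  [on edge]
    (3,2)@(7, 5): e=[-6,10,6] → ·
    (1,3)@(3, 7): e=[-2,0,12] → ·  [on edge]
    (2,3)@(5, 7): e=[-10,10,10] → ·
    (0,4)@(1, 9): e=[-6,0,16] → ·  [on edge]
  covered (2 px):
    · · · · ·
    · · · # ·
    · · # · ·
    · · · · ·
    · · · · ·
    · · · · ·

Answer: [[3,1],[2,2]]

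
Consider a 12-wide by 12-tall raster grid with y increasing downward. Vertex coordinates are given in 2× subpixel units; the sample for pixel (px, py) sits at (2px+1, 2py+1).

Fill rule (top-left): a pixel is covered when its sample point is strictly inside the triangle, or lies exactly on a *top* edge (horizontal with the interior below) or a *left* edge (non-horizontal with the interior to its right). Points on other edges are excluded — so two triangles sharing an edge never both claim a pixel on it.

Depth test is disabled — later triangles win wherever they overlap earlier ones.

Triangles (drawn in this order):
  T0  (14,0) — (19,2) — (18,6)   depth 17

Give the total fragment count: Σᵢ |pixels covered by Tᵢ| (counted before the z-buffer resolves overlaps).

T0:
  2·area = 22
  edge (14, 0)→(19, 2): d=(5,2) right/bottom  bias=-1
  edge (19, 2)→(18, 6): d=(-1,4) right/bottom  bias=-1
  edge (18, 6)→(14, 0): d=(-4,-6) top-left  bias=+0
    (7,0)@(15, 1): e=[3,17,2] → █
    (8,0)@(17, 1): e=[-1,9,14] → ·
    (7,1)@(15, 3): e=[13,15,-6] → ·
    (8,1)@(17, 3): e=[9,7,6] → █
    (9,1)@(19, 3): e=[5,-1,18] → ·
    (8,2)@(17, 5): e=[19,5,-2] → ·
  covered (2 px):
    · · · · · · · █ · · · ·
    · · · · · · · · █ · · ·
    · · · · · · · · · · · ·
    · · · · · · · · · · · ·
    · · · · · · · · · · · ·
    · · · · · · · · · · · ·
    · · · · · · · · · · · ·
    · · · · · · · · · · · ·
    · · · · · · · · · · · ·
    · · · · · · · · · · · ·
    · · · · · · · · · · · ·
    · · · · · · · · · · · ·

Final: 2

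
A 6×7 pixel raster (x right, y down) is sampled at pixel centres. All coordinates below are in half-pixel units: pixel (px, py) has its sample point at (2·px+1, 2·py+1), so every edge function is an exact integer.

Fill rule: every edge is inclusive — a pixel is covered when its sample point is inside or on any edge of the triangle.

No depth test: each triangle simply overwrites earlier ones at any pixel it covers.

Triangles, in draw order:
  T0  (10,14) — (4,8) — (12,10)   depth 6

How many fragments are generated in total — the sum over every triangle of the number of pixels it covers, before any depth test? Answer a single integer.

T0:
  2·area = 36
  edge (10, 14)→(4, 8): d=(-6,-6) inclusive
  edge (4, 8)→(12, 10): d=(8,2) inclusive
  edge (12, 10)→(10, 14): d=(-2,4) inclusive
    (0,2)@(1, 5): e=[0,-18,54] → ·  [on edge]
    (1,3)@(3, 7): e=[0,-6,42] → ·  [on edge]
    (2,4)@(5, 9): e=[0,6,30] → █  [on edge]
    (3,4)@(7, 9): e=[12,2,22] → █
    (4,4)@(9, 9): e=[24,-2,14] → ·
    (2,5)@(5, 11): e=[-12,22,26] → ·
    (3,5)@(7, 11): e=[0,18,18] → █  [on edge]
    (4,5)@(9, 11): e=[12,14,10] → █
    (5,5)@(11, 11): e=[24,10,2] → █
    (3,6)@(7, 13): e=[-12,34,14] → ·
    (4,6)@(9, 13): e=[0,30,6] → █  [on edge]
    (5,6)@(11, 13): e=[12,26,-2] → ·
  covered (6 px):
    · · · · · ·
    · · · · · ·
    · · · · · ·
    · · · · · ·
    · · █ █ · ·
    · · · █ █ █
    · · · · █ ·

Result: 6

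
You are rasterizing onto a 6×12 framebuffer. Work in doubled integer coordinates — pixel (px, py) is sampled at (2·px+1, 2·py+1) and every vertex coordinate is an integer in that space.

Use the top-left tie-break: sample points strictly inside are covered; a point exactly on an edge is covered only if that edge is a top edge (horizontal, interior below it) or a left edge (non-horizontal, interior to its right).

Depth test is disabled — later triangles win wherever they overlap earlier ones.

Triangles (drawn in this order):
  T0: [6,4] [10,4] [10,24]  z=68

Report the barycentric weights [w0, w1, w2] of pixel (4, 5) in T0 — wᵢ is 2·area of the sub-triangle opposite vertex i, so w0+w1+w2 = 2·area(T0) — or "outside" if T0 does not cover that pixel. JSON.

T0:
  2·area = 80
  edge (6, 4)→(10, 4): d=(4,0) top-left  bias=+0
  edge (10, 4)→(10, 24): d=(0,20) right/bottom  bias=-1
  edge (10, 24)→(6, 4): d=(-4,-20) top-left  bias=+0
    (3,2)@(7, 5): e=[4,60,16] → #
    (4,2)@(9, 5): e=[4,20,56] → #
    (5,2)@(11, 5): e=[4,-20,96] → ·
    (3,3)@(7, 7): e=[12,60,8] → #
    (5,3)@(11, 7): e=[12,-20,88] → ·
    (3,4)@(7, 9): e=[20,60,0] → #  [on edge]
    (5,4)@(11, 9): e=[20,-20,80] → ·
    (3,5)@(7, 11): e=[28,60,-8] → ·
    (4,5)@(9, 11): e=[28,20,32] → #
    (5,5)@(11, 11): e=[28,-20,72] → ·
    (4,6)@(9, 13): e=[36,20,24] → #
    (5,6)@(11, 13): e=[36,-20,64] → ·
    (4,9)@(9, 19): e=[60,20,0] → #  [on edge]
  covered (11 px):
    · · · · · ·
    · · · · · ·
    · · · # # ·
    · · · # # ·
    · · · # # ·
    · · · · # ·
    · · · · # ·
    · · · · # ·
    · · · · # ·
    · · · · # ·
    · · · · · ·
    · · · · · ·

Answer: [20,32,28]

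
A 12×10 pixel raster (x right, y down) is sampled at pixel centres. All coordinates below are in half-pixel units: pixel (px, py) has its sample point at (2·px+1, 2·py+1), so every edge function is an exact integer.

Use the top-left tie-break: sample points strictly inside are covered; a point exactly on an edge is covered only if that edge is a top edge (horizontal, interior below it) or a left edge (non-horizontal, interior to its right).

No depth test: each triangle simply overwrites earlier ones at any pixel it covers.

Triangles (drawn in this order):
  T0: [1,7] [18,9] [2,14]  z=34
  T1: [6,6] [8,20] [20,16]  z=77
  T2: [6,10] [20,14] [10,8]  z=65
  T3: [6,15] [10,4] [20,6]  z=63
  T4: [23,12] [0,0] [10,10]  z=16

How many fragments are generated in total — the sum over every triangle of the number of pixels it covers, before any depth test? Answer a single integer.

T0:
  2·area = 117
  edge (1, 7)→(18, 9): d=(17,2) right/bottom  bias=-1
  edge (18, 9)→(2, 14): d=(-16,5) right/bottom  bias=-1
  edge (2, 14)→(1, 7): d=(-1,-7) top-left  bias=+0
    (0,3)@(1, 7): e=[0,117,0] → ·  [on edge]
    (1,4)@(3, 9): e=[30,75,12] → #
    (2,4)@(5, 9): e=[26,65,26] → #
    (3,4)@(7, 9): e=[22,55,40] → #
    (4,4)@(9, 9): e=[18,45,54] → #
    (5,4)@(11, 9): e=[14,35,68] → #
    (6,4)@(13, 9): e=[10,25,82] → #
    (7,4)@(15, 9): e=[6,15,96] → #
    (8,4)@(17, 9): e=[2,5,110] → #
    (9,4)@(19, 9): e=[-2,-5,124] → ·
    (1,5)@(3, 11): e=[64,43,10] → #
    (6,5)@(13, 11): e=[44,-7,80] → ·
  covered (15 px):
    · · · · · · · · · · · ·
    · · · · · · · · · · · ·
    · · · · · · · · · · · ·
    · · · · · · · · · · · ·
    · # # # # # # # # · · ·
    · # # # # # · · · · · ·
    · # # · · · · · · · · ·
    · · · · · · · · · · · ·
    · · · · · · · · · · · ·
    · · · · · · · · · · · ·
T1:
  2·area = 176  (B↔C swapped to make it positive)
  edge (6, 6)→(20, 16): d=(14,10) right/bottom  bias=-1
  edge (20, 16)→(8, 20): d=(-12,4) right/bottom  bias=-1
  edge (8, 20)→(6, 6): d=(-2,-14) top-left  bias=+0
    (3,3)@(7, 7): e=[4,160,12] → #
    (4,3)@(9, 7): e=[-16,152,40] → ·
    (3,4)@(7, 9): e=[32,136,8] → #
    (4,4)@(9, 9): e=[12,128,36] → #
    (5,4)@(11, 9): e=[-8,120,64] → ·
    (3,5)@(7, 11): e=[60,112,4] → #
    (5,5)@(11, 11): e=[20,96,60] → #
    (6,5)@(13, 11): e=[0,88,88] → ·  [on edge]
    (3,6)@(7, 13): e=[88,88,0] → #  [on edge]
    (6,6)@(13, 13): e=[28,64,84] → #
    (7,6)@(15, 13): e=[8,56,112] → #
    (8,6)@(17, 13): e=[-12,48,140] → ·
    (11,7)@(23, 15): e=[-44,0,220] → ·  [on edge]
    (8,8)@(17, 17): e=[44,0,132] → ·  [on edge]
    (5,9)@(11, 19): e=[132,0,44] → ·  [on edge]
  covered (21 px):
    · · · · · · · · · · · ·
    · · · · · · · · · · · ·
    · · · · · · · · · · · ·
    · · · # · · · · · · · ·
    · · · # # · · · · · · ·
    · · · # # # · · · · · ·
    · · · # # # # # · · · ·
    · · · · # # # # # · · ·
    · · · · # # # # · · · ·
    · · · · # · · · · · · ·
T2:
  2·area = 44  (B↔C swapped to make it positive)
  edge (6, 10)→(10, 8): d=(4,-2) top-left  bias=+0
  edge (10, 8)→(20, 14): d=(10,6) right/bottom  bias=-1
  edge (20, 14)→(6, 10): d=(-14,-4) top-left  bias=+0
    (2,2)@(5, 5): e=[-22,0,66] → ·  [on edge]
    (4,4)@(9, 9): e=[2,16,26] → #
    (5,4)@(11, 9): e=[6,4,34] → #
    (6,4)@(13, 9): e=[10,-8,42] → ·
    (4,5)@(9, 11): e=[10,36,-2] → ·
    (5,5)@(11, 11): e=[14,24,6] → #
    (6,5)@(13, 11): e=[18,12,14] → #
    (7,5)@(15, 11): e=[22,0,22] → ·  [on edge]
    (5,6)@(11, 13): e=[22,44,-22] → ·
    (6,6)@(13, 13): e=[26,32,-14] → ·
    (8,6)@(17, 13): e=[34,8,2] → #
    (9,6)@(19, 13): e=[38,-4,10] → ·
  covered (5 px):
    · · · · · · · · · · · ·
    · · · · · · · · · · · ·
    · · · · · · · · · · · ·
    · · · · · · · · · · · ·
    · · · · # # · · · · · ·
    · · · · · # # · · · · ·
    · · · · · · · · # · · ·
    · · · · · · · · · · · ·
    · · · · · · · · · · · ·
    · · · · · · · · · · · ·
T3:
  2·area = 118
  edge (6, 15)→(10, 4): d=(4,-11) top-left  bias=+0
  edge (10, 4)→(20, 6): d=(10,2) right/bottom  bias=-1
  edge (20, 6)→(6, 15): d=(-14,9) right/bottom  bias=-1
    (2,1)@(5, 3): e=[-59,0,177] → ·  [on edge]
    (5,2)@(11, 5): e=[15,8,95] → #
    (6,2)@(13, 5): e=[37,4,77] → #
    (7,2)@(15, 5): e=[59,0,59] → ·  [on edge]
    (4,3)@(9, 7): e=[1,32,85] → #
    (7,3)@(15, 7): e=[67,20,31] → #
    (8,3)@(17, 7): e=[89,16,13] → #
    (9,3)@(19, 7): e=[111,12,-5] → ·
    (4,4)@(9, 9): e=[9,52,57] → #
    (8,4)@(17, 9): e=[97,36,-15] → ·
    (4,5)@(9, 11): e=[17,72,29] → #
    (6,5)@(13, 11): e=[61,64,-7] → ·
  covered (15 px):
    · · · · · · · · · · · ·
    · · · · · · · · · · · ·
    · · · · · # # · · · · ·
    · · · · # # # # # · · ·
    · · · · # # # # · · · ·
    · · · · # # · · · · · ·
    · · · # # · · · · · · ·
    · · · · · · · · · · · ·
    · · · · · · · · · · · ·
    · · · · · · · · · · · ·
T4:
  2·area = 110  (B↔C swapped to make it positive)
  edge (23, 12)→(10, 10): d=(-13,-2) top-left  bias=+0
  edge (10, 10)→(0, 0): d=(-10,-10) top-left  bias=+0
  edge (0, 0)→(23, 12): d=(23,12) right/bottom  bias=-1
    (0,0)@(1, 1): e=[99,0,11] → #  [on edge]
    (1,0)@(3, 1): e=[103,20,-13] → ·
    (0,1)@(1, 3): e=[73,-20,57] → ·
    (1,1)@(3, 3): e=[77,0,33] → #  [on edge]
    (2,1)@(5, 3): e=[81,20,9] → #
    (3,1)@(7, 3): e=[85,40,-15] → ·
    (1,2)@(3, 5): e=[51,-20,79] → ·
    (2,2)@(5, 5): e=[55,0,55] → #  [on edge]
    (3,2)@(7, 5): e=[59,20,31] → #
    (4,2)@(9, 5): e=[63,40,7] → #
    (5,2)@(11, 5): e=[67,60,-17] → ·
    (2,3)@(5, 7): e=[29,-20,101] → ·
    (3,3)@(7, 7): e=[33,0,77] → #  [on edge]
    (4,4)@(9, 9): e=[11,0,99] → #  [on edge]
    (5,5)@(11, 11): e=[-11,0,121] → ·  [on edge]
    (6,6)@(13, 13): e=[-33,0,143] → ·  [on edge]
    (7,7)@(15, 15): e=[-55,0,165] → ·  [on edge]
    (8,8)@(17, 17): e=[-77,0,187] → ·  [on edge]
    (9,9)@(19, 19): e=[-99,0,209] → ·  [on edge]
  covered (18 px):
    # · · · · · · · · · · ·
    · # # · · · · · · · · ·
    · · # # # · · · · · · ·
    · · · # # # # · · · · ·
    · · · · # # # # # · · ·
    · · · · · · · · # # # ·
    · · · · · · · · · · · ·
    · · · · · · · · · · · ·
    · · · · · · · · · · · ·
    · · · · · · · · · · · ·

Result: 74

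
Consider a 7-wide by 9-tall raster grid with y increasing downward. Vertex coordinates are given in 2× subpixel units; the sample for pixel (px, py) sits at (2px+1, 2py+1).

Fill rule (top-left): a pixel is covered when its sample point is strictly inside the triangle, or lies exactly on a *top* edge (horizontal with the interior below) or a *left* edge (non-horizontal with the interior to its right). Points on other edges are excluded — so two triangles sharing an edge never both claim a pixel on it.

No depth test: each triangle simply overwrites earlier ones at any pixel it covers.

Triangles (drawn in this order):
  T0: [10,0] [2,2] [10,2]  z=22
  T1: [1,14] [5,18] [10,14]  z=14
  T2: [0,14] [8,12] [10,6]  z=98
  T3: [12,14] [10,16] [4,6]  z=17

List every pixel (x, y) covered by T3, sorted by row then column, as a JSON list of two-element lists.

T0:
  2·area = 16  (B↔C swapped to make it positive)
  edge (10, 0)→(10, 2): d=(0,2) right/bottom  bias=-1
  edge (10, 2)→(2, 2): d=(-8,0) right/bottom  bias=-1
  edge (2, 2)→(10, 0): d=(8,-2) top-left  bias=+0
    (3,0)@(7, 1): e=[6,8,2] → X
    (4,0)@(9, 1): e=[2,8,6] → X
    (5,0)@(11, 1): e=[-2,8,10] → .
    (3,1)@(7, 3): e=[6,-8,18] → .
    (4,1)@(9, 3): e=[2,-8,22] → .
  covered (2 px):
    . . . X X . .
    . . . . . . .
    . . . . . . .
    . . . . . . .
    . . . . . . .
    . . . . . . .
    . . . . . . .
    . . . . . . .
    . . . . . . .
T1:
  2·area = 36  (B↔C swapped to make it positive)
  edge (1, 14)→(10, 14): d=(9,0) top-left  bias=+0
  edge (10, 14)→(5, 18): d=(-5,4) right/bottom  bias=-1
  edge (5, 18)→(1, 14): d=(-4,-4) top-left  bias=+0
    (1,7)@(3, 15): e=[9,23,4] → X
    (2,7)@(5, 15): e=[9,15,12] → X
    (3,7)@(7, 15): e=[9,7,20] → X
    (4,7)@(9, 15): e=[9,-1,28] → .
    (1,8)@(3, 17): e=[27,13,-4] → .
    (2,8)@(5, 17): e=[27,5,4] → X
    (3,8)@(7, 17): e=[27,-3,12] → .
  covered (4 px):
    . . . . . . .
    . . . . . . .
    . . . . . . .
    . . . . . . .
    . . . . . . .
    . . . . . . .
    . . . . . . .
    . X X X . . .
    . . X . . . .
T2:
  2·area = 44  (B↔C swapped to make it positive)
  edge (0, 14)→(10, 6): d=(10,-8) top-left  bias=+0
  edge (10, 6)→(8, 12): d=(-2,6) right/bottom  bias=-1
  edge (8, 12)→(0, 14): d=(-8,2) right/bottom  bias=-1
    (5,1)@(11, 3): e=[-22,0,66] → .  [on edge]
    (4,3)@(9, 7): e=[2,4,38] → X
    (5,3)@(11, 7): e=[18,-8,34] → .
    (3,4)@(7, 9): e=[6,12,26] → X
    (4,4)@(9, 9): e=[22,0,22] → .  [on edge]
    (2,5)@(5, 11): e=[10,20,14] → X
    (4,5)@(9, 11): e=[42,-4,6] → .
    (1,6)@(3, 13): e=[14,28,2] → X
    (2,6)@(5, 13): e=[30,16,-2] → .
    (3,6)@(7, 13): e=[46,4,-6] → .
    (1,7)@(3, 15): e=[34,24,-14] → .
    (3,7)@(7, 15): e=[66,0,-22] → .  [on edge]
  covered (5 px):
    . . . . . . .
    . . . . . . .
    . . . . . . .
    . . . . X . .
    . . . X . . .
    . . X X . . .
    . X . . . . .
    . . . . . . .
    . . . . . . .
T3:
  2·area = 32
  edge (12, 14)→(10, 16): d=(-2,2) right/bottom  bias=-1
  edge (10, 16)→(4, 6): d=(-6,-10) top-left  bias=+0
  edge (4, 6)→(12, 14): d=(8,8) right/bottom  bias=-1
    (0,0)@(1, 1): e=[48,0,-16] → .  [on edge]
    (0,1)@(1, 3): e=[44,-12,0] → .  [on edge]
    (1,2)@(3, 5): e=[36,-4,0] → .  [on edge]
    (2,3)@(5, 7): e=[28,4,0] → .  [on edge]
    (3,4)@(7, 9): e=[20,12,0] → .  [on edge]
    (3,5)@(7, 11): e=[16,0,16] → X  [on edge]
    (4,5)@(9, 11): e=[12,20,0] → .  [on edge]
    (3,6)@(7, 13): e=[12,-12,32] → .
    (4,6)@(9, 13): e=[8,8,16] → X
    (5,6)@(11, 13): e=[4,28,0] → .  [on edge]
    (6,6)@(13, 13): e=[0,48,-16] → .  [on edge]
    (4,7)@(9, 15): e=[4,-4,32] → .
    (5,7)@(11, 15): e=[0,16,16] → .  [on edge]
    (6,7)@(13, 15): e=[-4,36,0] → .  [on edge]
    (4,8)@(9, 17): e=[0,-16,48] → .  [on edge]
  covered (2 px):
    . . . . . . .
    . . . . . . .
    . . . . . . .
    . . . . . . .
    . . . . . . .
    . . . X . . .
    . . . . X . .
    . . . . . . .
    . . . . . . .

Final: [[3,5],[4,6]]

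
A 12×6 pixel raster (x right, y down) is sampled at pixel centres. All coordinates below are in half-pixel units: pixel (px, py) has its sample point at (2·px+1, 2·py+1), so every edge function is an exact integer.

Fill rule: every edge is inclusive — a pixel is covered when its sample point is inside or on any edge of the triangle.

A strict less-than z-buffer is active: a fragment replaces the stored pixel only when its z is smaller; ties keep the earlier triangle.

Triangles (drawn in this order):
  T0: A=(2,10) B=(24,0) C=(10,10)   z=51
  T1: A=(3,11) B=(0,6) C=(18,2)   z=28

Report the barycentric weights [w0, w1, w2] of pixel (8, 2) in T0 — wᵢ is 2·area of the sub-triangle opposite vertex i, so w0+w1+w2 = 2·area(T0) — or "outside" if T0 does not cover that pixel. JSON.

T0:
  2·area = 80
  edge (2, 10)→(24, 0): d=(22,-10) inclusive
  edge (24, 0)→(10, 10): d=(-14,10) inclusive
  edge (10, 10)→(2, 10): d=(-8,0) inclusive
    (9,1)@(19, 3): e=[16,8,56] → X
    (10,1)@(21, 3): e=[36,-12,56] → .
    (6,2)@(13, 5): e=[0,40,40] → X  [on edge]
    (7,2)@(15, 5): e=[20,20,40] → X
    (8,2)@(17, 5): e=[40,0,40] → X  [on edge]
    (9,2)@(19, 5): e=[60,-20,40] → .
    (4,3)@(9, 7): e=[4,52,24] → X
    (5,3)@(11, 7): e=[24,32,24] → X
    (7,3)@(15, 7): e=[64,-8,24] → .
    (8,3)@(17, 7): e=[84,-28,24] → .
    (2,4)@(5, 9): e=[8,64,8] → X
    (3,4)@(7, 9): e=[28,44,8] → X
  covered (11 px):
    . . . . . . . . . . . .
    . . . . . . . . . X . .
    . . . . . . X X X . . .
    . . . . X X X . . . . .
    . . X X X X . . . . . .
    . . . . . . . . . . . .
T1:
  2·area = 102
  edge (3, 11)→(0, 6): d=(-3,-5) inclusive
  edge (0, 6)→(18, 2): d=(18,-4) inclusive
  edge (18, 2)→(3, 11): d=(-15,9) inclusive
    (7,1)@(15, 3): e=[84,6,12] → X
    (8,1)@(17, 3): e=[94,14,-6] → .
    (2,2)@(5, 5): e=[28,2,72] → X
    (3,2)@(7, 5): e=[38,10,54] → X
    (4,2)@(9, 5): e=[48,18,36] → X
    (5,2)@(11, 5): e=[58,26,18] → X
    (6,2)@(13, 5): e=[68,34,0] → X  [on edge]
    (7,2)@(15, 5): e=[78,42,-18] → .
    (0,3)@(1, 7): e=[2,22,78] → X
    (1,3)@(3, 7): e=[12,30,60] → X
    (5,3)@(11, 7): e=[52,62,-12] → .
    (6,3)@(13, 7): e=[62,70,-30] → .
    (1,5)@(3, 11): e=[0,102,0] → X  [on edge]
  covered (14 px):
    . . . . . . . . . . . .
    . . . . . . . X . . . .
    . . X X X X X . . . . .
    X X X X X . . . . . . .
    . X X . . . . . . . . .
    . X . . . . . . . . . .

Result: [0,40,40]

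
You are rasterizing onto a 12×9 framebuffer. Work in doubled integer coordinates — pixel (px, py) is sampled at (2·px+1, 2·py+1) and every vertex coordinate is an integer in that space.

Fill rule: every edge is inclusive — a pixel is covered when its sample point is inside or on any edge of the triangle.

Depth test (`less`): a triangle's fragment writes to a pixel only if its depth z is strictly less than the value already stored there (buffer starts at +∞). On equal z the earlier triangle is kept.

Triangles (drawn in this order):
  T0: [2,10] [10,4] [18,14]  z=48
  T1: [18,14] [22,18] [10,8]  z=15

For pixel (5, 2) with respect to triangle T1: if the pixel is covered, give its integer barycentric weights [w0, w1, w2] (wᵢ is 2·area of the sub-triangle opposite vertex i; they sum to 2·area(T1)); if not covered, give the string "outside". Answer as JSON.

T0:
  2·area = 128
  edge (2, 10)→(10, 4): d=(8,-6) inclusive
  edge (10, 4)→(18, 14): d=(8,10) inclusive
  edge (18, 14)→(2, 10): d=(-16,-4) inclusive
    (4,2)@(9, 5): e=[2,18,108] → █
    (5,2)@(11, 5): e=[14,-2,116] → ·
    (3,3)@(7, 7): e=[6,54,68] → █
    (5,3)@(11, 7): e=[30,14,84] → █
    (6,3)@(13, 7): e=[42,-6,92] → ·
    (2,4)@(5, 9): e=[10,90,28] → █
    (6,4)@(13, 9): e=[58,10,60] → █
    (7,4)@(15, 9): e=[70,-10,68] → ·
    (2,5)@(5, 11): e=[26,106,-4] → ·
    (3,5)@(7, 11): e=[38,86,4] → █
    (7,5)@(15, 11): e=[86,6,36] → █
    (8,5)@(17, 11): e=[98,-14,44] → ·
  covered (16 px):
    · · · · · · · · · · · ·
    · · · · · · · · · · · ·
    · · · · █ · · · · · · ·
    · · · █ █ █ · · · · · ·
    · · █ █ █ █ █ · · · · ·
    · · · █ █ █ █ █ · · · ·
    · · · · · · · █ █ · · ·
    · · · · · · · · · · · ·
    · · · · · · · · · · · ·
T1:
  2·area = 8
  edge (18, 14)→(22, 18): d=(4,4) inclusive
  edge (22, 18)→(10, 8): d=(-12,-10) inclusive
  edge (10, 8)→(18, 14): d=(8,6) inclusive
    (2,0)@(5, 1): e=[0,34,-26] → ·  [on edge]
    (3,1)@(7, 3): e=[0,30,-22] → ·  [on edge]
    (4,2)@(9, 5): e=[0,26,-18] → ·  [on edge]
    (5,3)@(11, 7): e=[0,22,-14] → ·  [on edge]
    (6,4)@(13, 9): e=[0,18,-10] → ·  [on edge]
    (7,5)@(15, 11): e=[0,14,-6] → ·  [on edge]
    (8,6)@(17, 13): e=[0,10,-2] → ·  [on edge]
    (9,7)@(19, 15): e=[0,6,2] → █  [on edge]
    (10,7)@(21, 15): e=[-8,26,-10] → ·
    (9,8)@(19, 17): e=[8,-18,18] → ·
    (10,8)@(21, 17): e=[0,2,6] → █  [on edge]
    (11,8)@(23, 17): e=[-8,22,-6] → ·
  covered (2 px):
    · · · · · · · · · · · ·
    · · · · · · · · · · · ·
    · · · · · · · · · · · ·
    · · · · · · · · · · · ·
    · · · · · · · · · · · ·
    · · · · · · · · · · · ·
    · · · · · · · · · · · ·
    · · · · · · · · · █ · ·
    · · · · · · · · · · █ ·

Final: "outside"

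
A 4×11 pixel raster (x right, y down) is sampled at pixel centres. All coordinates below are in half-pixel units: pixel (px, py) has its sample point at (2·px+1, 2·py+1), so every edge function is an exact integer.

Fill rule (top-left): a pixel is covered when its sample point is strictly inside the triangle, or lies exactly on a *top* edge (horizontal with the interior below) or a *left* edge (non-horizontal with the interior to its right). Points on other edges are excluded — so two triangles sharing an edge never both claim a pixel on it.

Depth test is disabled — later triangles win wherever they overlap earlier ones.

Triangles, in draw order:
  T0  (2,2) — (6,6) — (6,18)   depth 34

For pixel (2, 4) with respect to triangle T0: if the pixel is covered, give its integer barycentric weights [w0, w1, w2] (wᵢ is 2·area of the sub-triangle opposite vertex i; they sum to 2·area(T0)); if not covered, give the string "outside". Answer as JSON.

T0:
  2·area = 48
  edge (2, 2)→(6, 6): d=(4,4) right/bottom  bias=-1
  edge (6, 6)→(6, 18): d=(0,12) right/bottom  bias=-1
  edge (6, 18)→(2, 2): d=(-4,-16) top-left  bias=+0
    (0,0)@(1, 1): e=[0,60,-12] → .  [on edge]
    (1,1)@(3, 3): e=[0,36,12] → .  [on edge]
    (1,2)@(3, 5): e=[8,36,4] → X
    (2,2)@(5, 5): e=[0,12,36] → .  [on edge]
    (1,3)@(3, 7): e=[16,36,-4] → .
    (2,3)@(5, 7): e=[8,12,28] → X
    (3,3)@(7, 7): e=[0,-12,60] → .  [on edge]
    (2,4)@(5, 9): e=[16,12,20] → X
    (3,4)@(7, 9): e=[8,-12,52] → .
    (2,5)@(5, 11): e=[24,12,12] → X
    (3,5)@(7, 11): e=[16,-12,44] → .
    (2,6)@(5, 13): e=[32,12,4] → X
  covered (5 px):
    . . . .
    . . . .
    . X . .
    . . X .
    . . X .
    . . X .
    . . X .
    . . . .
    . . . .
    . . . .
    . . . .

Answer: [12,20,16]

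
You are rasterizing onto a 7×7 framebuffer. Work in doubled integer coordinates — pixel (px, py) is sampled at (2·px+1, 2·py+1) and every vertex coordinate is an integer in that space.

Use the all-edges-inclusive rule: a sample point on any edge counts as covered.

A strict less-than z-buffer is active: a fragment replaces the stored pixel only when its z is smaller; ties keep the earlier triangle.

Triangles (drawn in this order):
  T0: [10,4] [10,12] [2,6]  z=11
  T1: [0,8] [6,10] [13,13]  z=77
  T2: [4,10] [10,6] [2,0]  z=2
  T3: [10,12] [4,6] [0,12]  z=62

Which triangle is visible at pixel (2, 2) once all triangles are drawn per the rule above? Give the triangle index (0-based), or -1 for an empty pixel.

T0:
  2·area = 64
  edge (10, 4)→(10, 12): d=(0,8) inclusive
  edge (10, 12)→(2, 6): d=(-8,-6) inclusive
  edge (2, 6)→(10, 4): d=(8,-2) inclusive
    (3,2)@(7, 5): e=[24,38,2] → #
    (4,2)@(9, 5): e=[8,50,6] → #
    (5,2)@(11, 5): e=[-8,62,10] → ·
    (2,3)@(5, 7): e=[40,10,14] → #
    (5,3)@(11, 7): e=[-8,46,26] → ·
    (2,4)@(5, 9): e=[40,-6,30] → ·
    (3,4)@(7, 9): e=[24,6,34] → #
    (5,4)@(11, 9): e=[-8,30,42] → ·
    (3,5)@(7, 11): e=[24,-10,50] → ·
    (4,5)@(9, 11): e=[8,2,54] → #
    (5,5)@(11, 11): e=[-8,14,58] → ·
    (4,6)@(9, 13): e=[8,-14,70] → ·
  covered (8 px):
    · · · · · · ·
    · · · · · · ·
    · · · # # · ·
    · · # # # · ·
    · · · # # · ·
    · · · · # · ·
    · · · · · · ·
T1:
  2·area = 4
  edge (0, 8)→(6, 10): d=(6,2) inclusive
  edge (6, 10)→(13, 13): d=(7,3) inclusive
  edge (13, 13)→(0, 8): d=(-13,-5) inclusive
    (1,4)@(3, 9): e=[0,2,2] → #  [on edge]
    (2,4)@(5, 9): e=[-4,-4,12] → ·
    (1,5)@(3, 11): e=[12,16,-24] → ·
    (4,5)@(9, 11): e=[0,-2,6] → ·  [on edge]
    (6,6)@(13, 13): e=[4,0,0] → #  [on edge]
  covered (2 px):
    · · · · · · ·
    · · · · · · ·
    · · · · · · ·
    · · · · · · ·
    · # · · · · ·
    · · · · · · ·
    · · · · · · #
T2:
  2·area = 68  (B↔C swapped to make it positive)
  edge (4, 10)→(2, 0): d=(-2,-10) inclusive
  edge (2, 0)→(10, 6): d=(8,6) inclusive
  edge (10, 6)→(4, 10): d=(-6,4) inclusive
    (1,0)@(3, 1): e=[8,2,58] → #
    (2,0)@(5, 1): e=[28,-10,50] → ·
    (1,1)@(3, 3): e=[4,18,46] → #
    (2,1)@(5, 3): e=[24,6,38] → #
    (3,1)@(7, 3): e=[44,-6,30] → ·
    (1,2)@(3, 5): e=[0,34,34] → #  [on edge]
    (3,2)@(7, 5): e=[40,10,18] → #
    (4,2)@(9, 5): e=[60,-2,10] → ·
    (1,3)@(3, 7): e=[-4,50,22] → ·
    (2,3)@(5, 7): e=[16,38,14] → #
    (4,3)@(9, 7): e=[56,14,-2] → ·
    (2,4)@(5, 9): e=[12,54,2] → #
  covered (9 px):
    · # · · · · ·
    · # # · · · ·
    · # # # · · ·
    · · # # · · ·
    · · # · · · ·
    · · · · · · ·
    · · · · · · ·
T3:
  2·area = 60  (B↔C swapped to make it positive)
  edge (10, 12)→(0, 12): d=(-10,0) inclusive
  edge (0, 12)→(4, 6): d=(4,-6) inclusive
  edge (4, 6)→(10, 12): d=(6,6) inclusive
    (0,1)@(1, 3): e=[90,-30,0] → ·  [on edge]
    (1,2)@(3, 5): e=[70,-10,0] → ·  [on edge]
    (2,3)@(5, 7): e=[50,10,0] → #  [on edge]
    (3,3)@(7, 7): e=[50,22,-12] → ·
    (1,4)@(3, 9): e=[30,6,24] → #
    (3,4)@(7, 9): e=[30,30,0] → #  [on edge]
    (4,4)@(9, 9): e=[30,42,-12] → ·
    (0,5)@(1, 11): e=[10,2,48] → #
    (4,5)@(9, 11): e=[10,50,0] → #  [on edge]
    (5,5)@(11, 11): e=[10,62,-12] → ·
    (0,6)@(1, 13): e=[-10,10,60] → ·
    (1,6)@(3, 13): e=[-10,22,48] → ·
    (5,6)@(11, 13): e=[-10,70,0] → ·  [on edge]
  covered (9 px):
    · · · · · · ·
    · · · · · · ·
    · · · · · · ·
    · · # · · · ·
    · # # # · · ·
    # # # # # · ·
    · · · · · · ·

Z-buffer (winner per pixel, '.' = empty):
  . 2 . . . . .
  . 2 2 . . . .
  . 2 2 2 0 . .
  . . 2 2 0 . .
  . 3 2 0 0 . .
  3 3 3 3 0 . .
  . . . . . . 1

Answer: 2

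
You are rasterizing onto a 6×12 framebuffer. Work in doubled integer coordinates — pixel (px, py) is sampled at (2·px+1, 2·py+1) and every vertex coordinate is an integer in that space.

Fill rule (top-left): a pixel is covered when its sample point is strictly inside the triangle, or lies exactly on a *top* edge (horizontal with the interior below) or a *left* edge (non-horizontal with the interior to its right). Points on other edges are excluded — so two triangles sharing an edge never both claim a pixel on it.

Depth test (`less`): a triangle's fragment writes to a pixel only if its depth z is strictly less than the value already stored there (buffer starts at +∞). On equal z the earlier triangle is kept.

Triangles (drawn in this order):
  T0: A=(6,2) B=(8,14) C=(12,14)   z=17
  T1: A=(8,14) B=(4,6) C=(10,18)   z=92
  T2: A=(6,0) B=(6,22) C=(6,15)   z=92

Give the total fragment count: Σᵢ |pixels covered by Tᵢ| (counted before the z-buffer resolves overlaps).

T0:
  2·area = 48  (B↔C swapped to make it positive)
  edge (6, 2)→(12, 14): d=(6,12) right/bottom  bias=-1
  edge (12, 14)→(8, 14): d=(-4,0) right/bottom  bias=-1
  edge (8, 14)→(6, 2): d=(-2,-12) top-left  bias=+0
    (3,2)@(7, 5): e=[6,36,6] → #
    (4,2)@(9, 5): e=[-18,36,30] → ·
    (3,3)@(7, 7): e=[18,28,2] → #
    (4,3)@(9, 7): e=[-6,28,26] → ·
    (3,4)@(7, 9): e=[30,20,-2] → ·
    (4,4)@(9, 9): e=[6,20,22] → #
    (5,4)@(11, 9): e=[-18,20,46] → ·
    (4,5)@(9, 11): e=[18,12,18] → #
    (5,5)@(11, 11): e=[-6,12,42] → ·
    (4,6)@(9, 13): e=[30,4,14] → #
    (5,6)@(11, 13): e=[6,4,38] → #
    (4,7)@(9, 15): e=[42,-4,10] → ·
  covered (6 px):
    · · · · · ·
    · · · · · ·
    · · · # · ·
    · · · # · ·
    · · · · # ·
    · · · · # ·
    · · · · # #
    · · · · · ·
    · · · · · ·
    · · · · · ·
    · · · · · ·
    · · · · · ·
T1:
  degenerate (2·area = 0) — covers nothing
T2:
  degenerate (2·area = 0) — covers nothing

Result: 6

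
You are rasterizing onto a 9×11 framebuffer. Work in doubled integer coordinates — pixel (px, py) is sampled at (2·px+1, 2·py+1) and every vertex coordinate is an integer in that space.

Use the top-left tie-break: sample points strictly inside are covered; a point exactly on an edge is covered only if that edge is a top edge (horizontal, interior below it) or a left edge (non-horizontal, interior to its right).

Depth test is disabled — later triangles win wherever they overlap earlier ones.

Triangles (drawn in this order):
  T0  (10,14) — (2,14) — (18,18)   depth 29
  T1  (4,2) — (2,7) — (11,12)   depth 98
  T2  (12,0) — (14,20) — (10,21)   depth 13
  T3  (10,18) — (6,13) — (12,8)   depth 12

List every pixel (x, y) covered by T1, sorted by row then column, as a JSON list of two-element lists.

T0:
  2·area = 32  (B↔C swapped to make it positive)
  edge (10, 14)→(18, 18): d=(8,4) right/bottom  bias=-1
  edge (18, 18)→(2, 14): d=(-16,-4) top-left  bias=+0
  edge (2, 14)→(10, 14): d=(8,0) top-left  bias=+0
    (3,7)@(7, 15): e=[20,4,8] → █
    (4,7)@(9, 15): e=[12,12,8] → █
    (5,7)@(11, 15): e=[4,20,8] → █
    (6,7)@(13, 15): e=[-4,28,8] → ·
    (3,8)@(7, 17): e=[36,-28,24] → ·
    (4,8)@(9, 17): e=[28,-20,24] → ·
    (5,8)@(11, 17): e=[20,-12,24] → ·
    (7,8)@(15, 17): e=[4,4,24] → █
    (8,8)@(17, 17): e=[-4,12,24] → ·
    (7,9)@(15, 19): e=[20,-28,40] → ·
  covered (4 px):
    · · · · · · · · ·
    · · · · · · · · ·
    · · · · · · · · ·
    · · · · · · · · ·
    · · · · · · · · ·
    · · · · · · · · ·
    · · · · · · · · ·
    · · · █ █ █ · · ·
    · · · · · · · █ ·
    · · · · · · · · ·
    · · · · · · · · ·
T1:
  2·area = 55  (B↔C swapped to make it positive)
  edge (4, 2)→(11, 12): d=(7,10) right/bottom  bias=-1
  edge (11, 12)→(2, 7): d=(-9,-5) top-left  bias=+0
  edge (2, 7)→(4, 2): d=(2,-5) top-left  bias=+0
    (1,2)@(3, 5): e=[31,23,1] → █
    (2,2)@(5, 5): e=[11,33,11] → █
    (3,2)@(7, 5): e=[-9,43,21] → ·
    (1,3)@(3, 7): e=[45,5,5] → █
    (3,3)@(7, 7): e=[5,25,25] → █
    (4,3)@(9, 7): e=[-15,35,35] → ·
    (1,4)@(3, 9): e=[59,-13,9] → ·
    (2,4)@(5, 9): e=[39,-3,19] → ·
    (3,4)@(7, 9): e=[19,7,29] → █
    (4,4)@(9, 9): e=[-1,17,39] → ·
    (3,5)@(7, 11): e=[33,-11,33] → ·
  covered (6 px):
    · · · · · · · · ·
    · · · · · · · · ·
    · █ █ · · · · · ·
    · █ █ █ · · · · ·
    · · · █ · · · · ·
    · · · · · · · · ·
    · · · · · · · · ·
    · · · · · · · · ·
    · · · · · · · · ·
    · · · · · · · · ·
    · · · · · · · · ·
T2:
  2·area = 82
  edge (12, 0)→(14, 20): d=(2,20) right/bottom  bias=-1
  edge (14, 20)→(10, 21): d=(-4,1) right/bottom  bias=-1
  edge (10, 21)→(12, 0): d=(2,-21) top-left  bias=+0
    (5,5)@(11, 11): e=[42,39,1] → █
    (6,5)@(13, 11): e=[2,37,43] → █
    (7,5)@(15, 11): e=[-38,35,85] → ·
    (5,6)@(11, 13): e=[46,31,5] → █
    (7,6)@(15, 13): e=[-34,27,89] → ·
    (5,7)@(11, 15): e=[50,23,9] → █
    (7,7)@(15, 15): e=[-30,19,93] → ·
    (5,8)@(11, 17): e=[54,15,13] → █
    (7,8)@(15, 17): e=[-26,11,97] → ·
    (5,9)@(11, 19): e=[58,7,17] → █
    (7,9)@(15, 19): e=[-22,3,101] → ·
    (5,10)@(11, 21): e=[62,-1,21] → ·
  covered (10 px):
    · · · · · · · · ·
    · · · · · · · · ·
    · · · · · · · · ·
    · · · · · · · · ·
    · · · · · · · · ·
    · · · · · █ █ · ·
    · · · · · █ █ · ·
    · · · · · █ █ · ·
    · · · · · █ █ · ·
    · · · · · █ █ · ·
    · · · · · · · · ·
T3:
  2·area = 50
  edge (10, 18)→(6, 13): d=(-4,-5) top-left  bias=+0
  edge (6, 13)→(12, 8): d=(6,-5) top-left  bias=+0
  edge (12, 8)→(10, 18): d=(-2,10) right/bottom  bias=-1
    (6,1)@(13, 3): e=[75,-25,0] → ·  [on edge]
    (5,4)@(11, 9): e=[41,1,8] → █
    (6,4)@(13, 9): e=[51,11,-12] → ·
    (4,5)@(9, 11): e=[23,3,24] → █
    (6,5)@(13, 11): e=[43,23,-16] → ·
    (3,6)@(7, 13): e=[5,5,40] → █
    (5,6)@(11, 13): e=[25,25,0] → ·  [on edge]
    (3,7)@(7, 15): e=[-3,17,36] → ·
    (4,7)@(9, 15): e=[7,27,16] → █
    (5,7)@(11, 15): e=[17,37,-4] → ·
    (4,8)@(9, 17): e=[-1,39,12] → ·
  covered (6 px):
    · · · · · · · · ·
    · · · · · · · · ·
    · · · · · · · · ·
    · · · · · · · · ·
    · · · · · █ · · ·
    · · · · █ █ · · ·
    · · · █ █ · · · ·
    · · · · █ · · · ·
    · · · · · · · · ·
    · · · · · · · · ·
    · · · · · · · · ·

Answer: [[1,2],[2,2],[1,3],[2,3],[3,3],[3,4]]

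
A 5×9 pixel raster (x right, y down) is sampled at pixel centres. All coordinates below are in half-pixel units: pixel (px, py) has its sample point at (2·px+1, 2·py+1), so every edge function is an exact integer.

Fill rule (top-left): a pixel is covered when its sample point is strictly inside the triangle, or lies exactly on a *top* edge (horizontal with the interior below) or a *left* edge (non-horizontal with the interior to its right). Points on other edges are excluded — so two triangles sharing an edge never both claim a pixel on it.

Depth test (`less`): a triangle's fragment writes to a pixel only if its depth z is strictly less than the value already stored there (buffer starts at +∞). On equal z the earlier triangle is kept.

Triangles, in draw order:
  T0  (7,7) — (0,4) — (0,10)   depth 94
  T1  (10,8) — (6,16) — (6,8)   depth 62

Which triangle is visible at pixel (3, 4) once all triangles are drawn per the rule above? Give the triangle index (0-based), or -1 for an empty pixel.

T0:
  2·area = 42  (B↔C swapped to make it positive)
  edge (7, 7)→(0, 10): d=(-7,3) right/bottom  bias=-1
  edge (0, 10)→(0, 4): d=(0,-6) top-left  bias=+0
  edge (0, 4)→(7, 7): d=(7,3) right/bottom  bias=-1
    (0,2)@(1, 5): e=[32,6,4] → █
    (1,2)@(3, 5): e=[26,18,-2] → ·
    (0,3)@(1, 7): e=[18,6,18] → █
    (1,3)@(3, 7): e=[12,18,12] → █
    (2,3)@(5, 7): e=[6,30,6] → █
    (3,3)@(7, 7): e=[0,42,0] → ·  [on edge]
    (0,4)@(1, 9): e=[4,6,32] → █
    (1,4)@(3, 9): e=[-2,18,26] → ·
    (2,4)@(5, 9): e=[-8,30,20] → ·
    (0,5)@(1, 11): e=[-10,6,46] → ·
  covered (5 px):
    · · · · ·
    · · · · ·
    █ · · · ·
    █ █ █ · ·
    █ · · · ·
    · · · · ·
    · · · · ·
    · · · · ·
    · · · · ·
T1:
  2·area = 32
  edge (10, 8)→(6, 16): d=(-4,8) right/bottom  bias=-1
  edge (6, 16)→(6, 8): d=(0,-8) top-left  bias=+0
  edge (6, 8)→(10, 8): d=(4,0) top-left  bias=+0
    (3,4)@(7, 9): e=[20,8,4] → █
    (4,4)@(9, 9): e=[4,24,4] → █
    (3,5)@(7, 11): e=[12,8,12] → █
    (4,5)@(9, 11): e=[-4,24,12] → ·
    (3,6)@(7, 13): e=[4,8,20] → █
    (4,6)@(9, 13): e=[-12,24,20] → ·
    (3,7)@(7, 15): e=[-4,8,28] → ·
  covered (4 px):
    · · · · ·
    · · · · ·
    · · · · ·
    · · · · ·
    · · · █ █
    · · · █ ·
    · · · █ ·
    · · · · ·
    · · · · ·

Z-buffer (winner per pixel, '.' = empty):
  . . . . .
  . . . . .
  0 . . . .
  0 0 0 . .
  0 . . 1 1
  . . . 1 .
  . . . 1 .
  . . . . .
  . . . . .

Answer: 1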